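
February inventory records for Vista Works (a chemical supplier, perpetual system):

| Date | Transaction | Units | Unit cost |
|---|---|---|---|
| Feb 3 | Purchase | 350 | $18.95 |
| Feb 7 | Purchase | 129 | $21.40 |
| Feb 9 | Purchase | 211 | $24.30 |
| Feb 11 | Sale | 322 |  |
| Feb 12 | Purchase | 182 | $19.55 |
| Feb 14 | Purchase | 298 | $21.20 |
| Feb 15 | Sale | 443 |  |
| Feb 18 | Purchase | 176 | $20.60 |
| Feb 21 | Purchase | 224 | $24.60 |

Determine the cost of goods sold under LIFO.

Feb 11, 322 sold [LIFO — newest first]: 211 @ $24.30 + 111 @ $21.40 = $7,502.70
Feb 15, 443 sold [LIFO — newest first]: 298 @ $21.20 + 145 @ $19.55 = $9,152.35
Total COGS = $7,502.70 + $9,152.35 = $16,655.05
Ending inventory: 350 @ $18.95 + 18 @ $21.40 + 37 @ $19.55 + 176 @ $20.60 + 224 @ $24.60 = $16,877.05

COGS = $16,655.05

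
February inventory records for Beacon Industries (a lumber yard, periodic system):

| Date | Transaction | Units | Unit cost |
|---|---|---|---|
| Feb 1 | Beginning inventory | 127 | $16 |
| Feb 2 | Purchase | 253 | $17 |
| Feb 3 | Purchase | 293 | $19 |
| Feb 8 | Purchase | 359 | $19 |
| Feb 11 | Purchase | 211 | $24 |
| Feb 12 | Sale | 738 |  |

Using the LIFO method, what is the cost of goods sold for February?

COGS = $15,077

Feb 12, 738 sold [LIFO — newest first]: 211 @ $24 + 359 @ $19 + 168 @ $19 = $15,077
Ending inventory: 127 @ $16 + 253 @ $17 + 125 @ $19 = $8,708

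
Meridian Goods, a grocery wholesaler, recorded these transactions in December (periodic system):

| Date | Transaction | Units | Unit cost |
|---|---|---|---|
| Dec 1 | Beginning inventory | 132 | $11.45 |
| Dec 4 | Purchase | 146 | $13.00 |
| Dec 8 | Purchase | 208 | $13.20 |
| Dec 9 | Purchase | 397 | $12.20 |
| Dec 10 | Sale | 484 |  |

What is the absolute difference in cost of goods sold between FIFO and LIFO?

$136.80

FIFO COGS: 132 @ $11.45 + 146 @ $13.00 + 206 @ $13.20 = $6,128.60
LIFO COGS: 397 @ $12.20 + 87 @ $13.20 = $5,991.80
Difference = |$6,128.60 − $5,991.80| = $136.80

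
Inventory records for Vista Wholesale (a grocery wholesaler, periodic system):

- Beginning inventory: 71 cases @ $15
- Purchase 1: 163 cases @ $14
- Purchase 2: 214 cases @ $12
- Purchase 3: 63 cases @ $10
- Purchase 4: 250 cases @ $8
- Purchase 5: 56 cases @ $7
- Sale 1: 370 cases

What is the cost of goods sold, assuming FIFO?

Sale 1 (370) [FIFO — oldest first]: 71 @ $15 + 163 @ $14 + 136 @ $12 = $4,979
Ending inventory: 78 @ $12 + 63 @ $10 + 250 @ $8 + 56 @ $7 = $3,958
Check: goods available $8,937 = COGS $4,979 + ending $3,958

COGS = $4,979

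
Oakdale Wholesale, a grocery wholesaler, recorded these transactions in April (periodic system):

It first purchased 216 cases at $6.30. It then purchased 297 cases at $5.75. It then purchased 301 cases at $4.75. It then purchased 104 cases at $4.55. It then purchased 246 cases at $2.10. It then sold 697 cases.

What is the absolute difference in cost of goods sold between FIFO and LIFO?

$1,258.50

FIFO COGS: 216 @ $6.30 + 297 @ $5.75 + 184 @ $4.75 = $3,942.55
LIFO COGS: 246 @ $2.10 + 104 @ $4.55 + 301 @ $4.75 + 46 @ $5.75 = $2,684.05
Difference = |$3,942.55 − $2,684.05| = $1,258.50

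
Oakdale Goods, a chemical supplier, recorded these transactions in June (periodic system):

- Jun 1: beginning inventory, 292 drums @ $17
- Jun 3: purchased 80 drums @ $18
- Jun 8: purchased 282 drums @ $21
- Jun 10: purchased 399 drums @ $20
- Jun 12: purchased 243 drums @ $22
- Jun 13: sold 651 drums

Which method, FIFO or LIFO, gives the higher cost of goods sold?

LIFO

FIFO COGS: 292 @ $17 + 80 @ $18 + 279 @ $21 = $12,263
LIFO COGS: 243 @ $22 + 399 @ $20 + 9 @ $21 = $13,515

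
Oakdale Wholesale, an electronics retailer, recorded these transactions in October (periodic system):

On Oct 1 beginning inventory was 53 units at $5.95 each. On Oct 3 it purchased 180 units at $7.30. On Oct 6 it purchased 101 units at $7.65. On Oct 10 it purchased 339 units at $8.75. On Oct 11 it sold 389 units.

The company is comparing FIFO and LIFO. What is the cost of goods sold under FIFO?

FIFO COGS: 53 @ $5.95 + 180 @ $7.30 + 101 @ $7.65 + 55 @ $8.75 = $2,883.25
LIFO COGS: 339 @ $8.75 + 50 @ $7.65 = $3,348.75

COGS = $2,883.25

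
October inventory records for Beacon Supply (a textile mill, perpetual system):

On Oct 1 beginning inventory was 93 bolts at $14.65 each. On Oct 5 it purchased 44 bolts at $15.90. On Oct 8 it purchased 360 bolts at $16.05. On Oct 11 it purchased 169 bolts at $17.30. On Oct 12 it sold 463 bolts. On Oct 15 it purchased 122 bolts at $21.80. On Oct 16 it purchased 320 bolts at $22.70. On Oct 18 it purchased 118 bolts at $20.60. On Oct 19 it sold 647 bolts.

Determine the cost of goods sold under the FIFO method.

Oct 12, 463 sold [FIFO — oldest first]: 93 @ $14.65 + 44 @ $15.90 + 326 @ $16.05 = $7,294.35
Oct 19, 647 sold [FIFO — oldest first]: 34 @ $16.05 + 169 @ $17.30 + 122 @ $21.80 + 320 @ $22.70 + 2 @ $20.60 = $13,434.20
Total COGS = $7,294.35 + $13,434.20 = $20,728.55
Ending inventory: 116 @ $20.60 = $2,389.60

COGS = $20,728.55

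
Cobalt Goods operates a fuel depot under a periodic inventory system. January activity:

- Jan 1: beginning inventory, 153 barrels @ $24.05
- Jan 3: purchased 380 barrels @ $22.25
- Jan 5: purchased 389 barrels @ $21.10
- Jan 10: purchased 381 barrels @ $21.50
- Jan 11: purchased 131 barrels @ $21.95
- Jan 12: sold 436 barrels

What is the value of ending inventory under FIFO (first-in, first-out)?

Jan 12, 436 sold [FIFO — oldest first]: 153 @ $24.05 + 283 @ $22.25 = $9,976.40
Ending inventory: 97 @ $22.25 + 389 @ $21.10 + 381 @ $21.50 + 131 @ $21.95 = $21,433.10

Ending inventory = $21,433.10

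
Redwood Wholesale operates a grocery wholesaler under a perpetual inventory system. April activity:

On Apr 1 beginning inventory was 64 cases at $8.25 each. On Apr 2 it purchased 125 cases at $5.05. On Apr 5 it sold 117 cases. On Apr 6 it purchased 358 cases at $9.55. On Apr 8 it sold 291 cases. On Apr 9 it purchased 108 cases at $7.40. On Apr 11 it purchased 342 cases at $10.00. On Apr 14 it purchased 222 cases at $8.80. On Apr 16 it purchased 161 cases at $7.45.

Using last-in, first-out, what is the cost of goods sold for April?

Apr 5, 117 sold [LIFO — newest first]: 117 @ $5.05 = $590.85
Apr 8, 291 sold [LIFO — newest first]: 291 @ $9.55 = $2,779.05
Total COGS = $590.85 + $2,779.05 = $3,369.90
Ending inventory: 64 @ $8.25 + 8 @ $5.05 + 67 @ $9.55 + 108 @ $7.40 + 342 @ $10.00 + 222 @ $8.80 + 161 @ $7.45 = $8,580.50

COGS = $3,369.90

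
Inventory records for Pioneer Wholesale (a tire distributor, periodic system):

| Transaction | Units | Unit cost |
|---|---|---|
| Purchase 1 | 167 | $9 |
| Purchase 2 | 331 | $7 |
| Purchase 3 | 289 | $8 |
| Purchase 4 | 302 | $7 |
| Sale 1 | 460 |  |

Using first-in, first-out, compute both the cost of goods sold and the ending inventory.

COGS = $3,554; ending inventory = $4,692

Sale 1 (460) [FIFO — oldest first]: 167 @ $9 + 293 @ $7 = $3,554
Ending inventory: 38 @ $7 + 289 @ $8 + 302 @ $7 = $4,692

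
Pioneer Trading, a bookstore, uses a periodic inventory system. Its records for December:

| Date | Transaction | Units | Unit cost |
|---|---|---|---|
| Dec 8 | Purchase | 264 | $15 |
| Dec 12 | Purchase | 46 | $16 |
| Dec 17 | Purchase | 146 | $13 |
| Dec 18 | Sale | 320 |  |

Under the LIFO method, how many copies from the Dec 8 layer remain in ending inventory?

Dec 18, 320 sold [LIFO — newest first]: 146 @ $13 + 46 @ $16 + 128 @ $15 = $4,554
Ending inventory: 136 @ $15 = $2,040
Check: goods available $6,594 = COGS $4,554 + ending $2,040

136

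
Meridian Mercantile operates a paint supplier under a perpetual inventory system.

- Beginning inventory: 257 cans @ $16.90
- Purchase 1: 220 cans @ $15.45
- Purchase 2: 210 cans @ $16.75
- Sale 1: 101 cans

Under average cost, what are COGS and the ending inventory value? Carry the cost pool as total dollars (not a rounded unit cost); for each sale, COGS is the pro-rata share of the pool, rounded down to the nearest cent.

After Beginning: 257 on hand, pool $4,343.30 (≈ $16.9000 each)
After Purchase 1: 477 on hand, pool $7,742.30 (≈ $16.2312 each)
After Purchase 2: 687 on hand, pool $11,259.80 (≈ $16.3898 each)
Sale 1, sell 101: 101/687 × $11,259.80 → $1,655.37
Ending inventory (cost pool remaining) = $9,604.43

COGS = $1,655.37; ending inventory = $9,604.43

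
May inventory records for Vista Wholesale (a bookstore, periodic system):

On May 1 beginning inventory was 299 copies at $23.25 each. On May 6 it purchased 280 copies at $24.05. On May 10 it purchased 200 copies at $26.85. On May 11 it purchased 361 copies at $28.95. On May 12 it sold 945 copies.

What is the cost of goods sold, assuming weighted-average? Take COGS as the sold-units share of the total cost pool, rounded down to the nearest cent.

COGS = $24,459.50

May 12, sell 945: 945/1140 × $29,506.70 → $24,459.50
Ending inventory (cost pool remaining) = $5,047.20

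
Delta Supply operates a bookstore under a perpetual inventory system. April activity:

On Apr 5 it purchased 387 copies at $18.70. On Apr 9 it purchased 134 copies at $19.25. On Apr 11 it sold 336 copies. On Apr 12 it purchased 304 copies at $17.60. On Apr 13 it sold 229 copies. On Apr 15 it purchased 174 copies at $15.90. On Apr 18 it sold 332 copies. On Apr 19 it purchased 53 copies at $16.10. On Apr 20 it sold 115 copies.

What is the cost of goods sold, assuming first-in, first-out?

COGS = $18,142.70

Apr 11, 336 sold [FIFO — oldest first]: 336 @ $18.70 = $6,283.20
Apr 13, 229 sold [FIFO — oldest first]: 51 @ $18.70 + 134 @ $19.25 + 44 @ $17.60 = $4,307.60
Apr 18, 332 sold [FIFO — oldest first]: 260 @ $17.60 + 72 @ $15.90 = $5,720.80
Apr 20, 115 sold [FIFO — oldest first]: 102 @ $15.90 + 13 @ $16.10 = $1,831.10
Total COGS = $6,283.20 + $4,307.60 + $5,720.80 + $1,831.10 = $18,142.70
Ending inventory: 40 @ $16.10 = $644.00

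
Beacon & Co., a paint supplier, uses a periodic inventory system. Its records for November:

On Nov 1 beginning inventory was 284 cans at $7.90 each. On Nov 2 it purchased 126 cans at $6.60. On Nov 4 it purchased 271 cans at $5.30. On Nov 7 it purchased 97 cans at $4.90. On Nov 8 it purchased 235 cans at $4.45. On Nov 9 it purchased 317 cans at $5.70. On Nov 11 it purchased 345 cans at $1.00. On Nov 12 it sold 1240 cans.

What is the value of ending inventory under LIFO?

Ending inventory = $3,207.70

Nov 12, 1240 sold [LIFO — newest first]: 345 @ $1.00 + 317 @ $5.70 + 235 @ $4.45 + 97 @ $4.90 + 246 @ $5.30 = $4,976.75
Ending inventory: 284 @ $7.90 + 126 @ $6.60 + 25 @ $5.30 = $3,207.70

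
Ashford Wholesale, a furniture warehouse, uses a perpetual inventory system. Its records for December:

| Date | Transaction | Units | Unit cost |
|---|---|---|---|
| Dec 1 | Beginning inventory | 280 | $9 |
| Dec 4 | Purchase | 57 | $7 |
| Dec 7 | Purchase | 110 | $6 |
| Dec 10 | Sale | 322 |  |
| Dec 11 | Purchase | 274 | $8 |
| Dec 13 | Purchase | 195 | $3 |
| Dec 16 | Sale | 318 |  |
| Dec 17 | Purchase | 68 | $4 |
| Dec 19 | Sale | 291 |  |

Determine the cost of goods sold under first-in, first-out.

COGS = $6,416

Dec 10, 322 sold [FIFO — oldest first]: 280 @ $9 + 42 @ $7 = $2,814
Dec 16, 318 sold [FIFO — oldest first]: 15 @ $7 + 110 @ $6 + 193 @ $8 = $2,309
Dec 19, 291 sold [FIFO — oldest first]: 81 @ $8 + 195 @ $3 + 15 @ $4 = $1,293
Total COGS = $2,814 + $2,309 + $1,293 = $6,416
Ending inventory: 53 @ $4 = $212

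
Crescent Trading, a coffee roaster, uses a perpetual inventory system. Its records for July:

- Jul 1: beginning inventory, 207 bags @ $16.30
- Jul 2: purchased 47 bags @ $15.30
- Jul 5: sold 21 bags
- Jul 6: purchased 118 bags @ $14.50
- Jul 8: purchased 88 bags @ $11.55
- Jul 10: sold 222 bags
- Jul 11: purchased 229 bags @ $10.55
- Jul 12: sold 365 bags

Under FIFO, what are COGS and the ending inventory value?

COGS = $8,382.00; ending inventory = $854.55

Jul 5, 21 sold [FIFO — oldest first]: 21 @ $16.30 = $342.30
Jul 10, 222 sold [FIFO — oldest first]: 186 @ $16.30 + 36 @ $15.30 = $3,582.60
Jul 12, 365 sold [FIFO — oldest first]: 11 @ $15.30 + 118 @ $14.50 + 88 @ $11.55 + 148 @ $10.55 = $4,457.10
Total COGS = $342.30 + $3,582.60 + $4,457.10 = $8,382.00
Ending inventory: 81 @ $10.55 = $854.55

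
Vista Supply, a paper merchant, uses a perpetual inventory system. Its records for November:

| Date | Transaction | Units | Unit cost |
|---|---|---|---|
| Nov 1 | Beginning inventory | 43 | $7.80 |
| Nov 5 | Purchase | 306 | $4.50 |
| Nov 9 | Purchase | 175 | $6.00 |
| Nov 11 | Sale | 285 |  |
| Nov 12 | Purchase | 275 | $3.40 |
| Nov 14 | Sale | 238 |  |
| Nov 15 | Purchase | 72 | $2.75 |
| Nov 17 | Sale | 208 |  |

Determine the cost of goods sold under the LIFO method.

COGS = $3,123.50

Nov 11, 285 sold [LIFO — newest first]: 175 @ $6.00 + 110 @ $4.50 = $1,545.00
Nov 14, 238 sold [LIFO — newest first]: 238 @ $3.40 = $809.20
Nov 17, 208 sold [LIFO — newest first]: 72 @ $2.75 + 37 @ $3.40 + 99 @ $4.50 = $769.30
Total COGS = $1,545.00 + $809.20 + $769.30 = $3,123.50
Ending inventory: 43 @ $7.80 + 97 @ $4.50 = $771.90
Check: goods available $3,895.40 = COGS $3,123.50 + ending $771.90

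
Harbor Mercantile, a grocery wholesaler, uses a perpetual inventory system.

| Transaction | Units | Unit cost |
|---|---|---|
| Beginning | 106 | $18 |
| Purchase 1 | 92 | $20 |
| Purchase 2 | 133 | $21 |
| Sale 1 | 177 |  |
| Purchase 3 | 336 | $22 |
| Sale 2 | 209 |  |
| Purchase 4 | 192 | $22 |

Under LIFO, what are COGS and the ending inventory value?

COGS = $8,271; ending inventory = $9,886

Sale 1 (177) [LIFO — newest first]: 133 @ $21 + 44 @ $20 = $3,673
Sale 2 (209) [LIFO — newest first]: 209 @ $22 = $4,598
Total COGS = $3,673 + $4,598 = $8,271
Ending inventory: 106 @ $18 + 48 @ $20 + 127 @ $22 + 192 @ $22 = $9,886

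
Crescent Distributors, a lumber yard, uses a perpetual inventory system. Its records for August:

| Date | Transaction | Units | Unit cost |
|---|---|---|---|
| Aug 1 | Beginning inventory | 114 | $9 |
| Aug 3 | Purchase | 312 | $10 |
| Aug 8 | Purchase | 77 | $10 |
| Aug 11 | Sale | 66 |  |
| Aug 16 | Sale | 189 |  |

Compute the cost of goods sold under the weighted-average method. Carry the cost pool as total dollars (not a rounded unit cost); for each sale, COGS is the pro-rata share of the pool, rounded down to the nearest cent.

After Aug 1: 114 on hand, pool $1,026.00 (≈ $9.0000 each)
After Aug 3: 426 on hand, pool $4,146.00 (≈ $9.7324 each)
After Aug 8: 503 on hand, pool $4,916.00 (≈ $9.7734 each)
Aug 11, sell 66: 66/503 × $4,916.00 → $645.04
Aug 16, sell 189: 189/437 × $4,270.96 → $1,847.16
Total COGS = $645.04 + $1,847.16 = $2,492.20
Ending inventory (cost pool remaining) = $2,423.80

COGS = $2,492.20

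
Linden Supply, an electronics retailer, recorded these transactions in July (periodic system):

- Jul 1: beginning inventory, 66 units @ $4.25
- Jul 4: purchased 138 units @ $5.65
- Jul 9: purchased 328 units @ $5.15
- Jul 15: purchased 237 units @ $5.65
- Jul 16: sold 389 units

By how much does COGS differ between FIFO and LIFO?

FIFO COGS: 66 @ $4.25 + 138 @ $5.65 + 185 @ $5.15 = $2,012.95
LIFO COGS: 237 @ $5.65 + 152 @ $5.15 = $2,121.85
Difference = |$2,012.95 − $2,121.85| = $108.90

$108.90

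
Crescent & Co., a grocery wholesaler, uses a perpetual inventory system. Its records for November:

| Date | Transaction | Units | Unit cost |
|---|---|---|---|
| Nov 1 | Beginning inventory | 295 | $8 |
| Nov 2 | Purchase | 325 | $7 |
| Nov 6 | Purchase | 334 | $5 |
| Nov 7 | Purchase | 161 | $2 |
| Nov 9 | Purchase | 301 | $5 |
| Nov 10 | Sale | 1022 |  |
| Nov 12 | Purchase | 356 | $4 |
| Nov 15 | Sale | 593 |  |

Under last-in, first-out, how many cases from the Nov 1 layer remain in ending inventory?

Nov 10, 1022 sold [LIFO — newest first]: 301 @ $5 + 161 @ $2 + 334 @ $5 + 226 @ $7 = $5,079
Nov 15, 593 sold [LIFO — newest first]: 356 @ $4 + 99 @ $7 + 138 @ $8 = $3,221
Total COGS = $5,079 + $3,221 = $8,300
Ending inventory: 157 @ $8 = $1,256
Check: goods available $9,556 = COGS $8,300 + ending $1,256

157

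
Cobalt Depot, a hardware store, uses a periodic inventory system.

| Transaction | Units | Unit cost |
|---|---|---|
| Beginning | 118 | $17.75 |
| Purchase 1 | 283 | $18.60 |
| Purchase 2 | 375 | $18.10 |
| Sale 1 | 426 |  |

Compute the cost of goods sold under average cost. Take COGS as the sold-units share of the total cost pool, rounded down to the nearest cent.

Sale 1, sell 426: 426/776 × $14,145.80 → $7,765.60
Ending inventory (cost pool remaining) = $6,380.20

COGS = $7,765.60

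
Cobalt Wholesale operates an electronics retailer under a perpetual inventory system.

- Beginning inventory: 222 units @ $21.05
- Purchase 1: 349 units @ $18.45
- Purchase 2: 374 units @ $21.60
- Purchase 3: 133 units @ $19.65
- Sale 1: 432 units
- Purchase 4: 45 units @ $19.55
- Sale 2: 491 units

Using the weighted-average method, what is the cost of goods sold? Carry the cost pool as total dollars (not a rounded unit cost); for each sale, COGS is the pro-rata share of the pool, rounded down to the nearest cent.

COGS = $18,647.28

After Beginning: 222 on hand, pool $4,673.10 (≈ $21.0500 each)
After Purchase 1: 571 on hand, pool $11,112.15 (≈ $19.4609 each)
After Purchase 2: 945 on hand, pool $19,190.55 (≈ $20.3075 each)
After Purchase 3: 1078 on hand, pool $21,804.00 (≈ $20.2263 each)
Sale 1, sell 432: 432/1078 × $21,804.00 → $8,737.78
After Purchase 4: 691 on hand, pool $13,945.97 (≈ $20.1823 each)
Sale 2, sell 491: 491/691 × $13,945.97 → $9,909.50
Total COGS = $8,737.78 + $9,909.50 = $18,647.28
Ending inventory (cost pool remaining) = $4,036.47
Check: goods available $22,683.75 = COGS $18,647.28 + ending $4,036.47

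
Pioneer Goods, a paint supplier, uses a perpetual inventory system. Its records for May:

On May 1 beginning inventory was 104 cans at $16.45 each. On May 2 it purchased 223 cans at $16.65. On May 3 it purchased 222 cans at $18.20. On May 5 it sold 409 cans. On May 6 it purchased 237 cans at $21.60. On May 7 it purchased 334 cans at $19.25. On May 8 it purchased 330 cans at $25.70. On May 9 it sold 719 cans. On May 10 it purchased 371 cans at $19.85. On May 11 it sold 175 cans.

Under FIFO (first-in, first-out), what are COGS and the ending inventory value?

May 5, 409 sold [FIFO — oldest first]: 104 @ $16.45 + 223 @ $16.65 + 82 @ $18.20 = $6,916.15
May 9, 719 sold [FIFO — oldest first]: 140 @ $18.20 + 237 @ $21.60 + 334 @ $19.25 + 8 @ $25.70 = $14,302.30
May 11, 175 sold [FIFO — oldest first]: 175 @ $25.70 = $4,497.50
Total COGS = $6,916.15 + $14,302.30 + $4,497.50 = $25,715.95
Ending inventory: 147 @ $25.70 + 371 @ $19.85 = $11,142.25
Check: goods available $36,858.20 = COGS $25,715.95 + ending $11,142.25

COGS = $25,715.95; ending inventory = $11,142.25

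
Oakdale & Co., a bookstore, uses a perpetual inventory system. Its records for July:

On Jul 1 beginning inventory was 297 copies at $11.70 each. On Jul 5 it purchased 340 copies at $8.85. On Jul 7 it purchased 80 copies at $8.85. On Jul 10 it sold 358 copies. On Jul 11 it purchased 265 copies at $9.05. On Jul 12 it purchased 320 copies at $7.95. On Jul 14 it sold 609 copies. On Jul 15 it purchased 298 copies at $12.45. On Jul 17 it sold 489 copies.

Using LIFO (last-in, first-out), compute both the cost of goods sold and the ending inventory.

COGS = $14,159.45; ending inventory = $1,684.80

Jul 10, 358 sold [LIFO — newest first]: 80 @ $8.85 + 278 @ $8.85 = $3,168.30
Jul 14, 609 sold [LIFO — newest first]: 320 @ $7.95 + 265 @ $9.05 + 24 @ $8.85 = $5,154.65
Jul 17, 489 sold [LIFO — newest first]: 298 @ $12.45 + 38 @ $8.85 + 153 @ $11.70 = $5,836.50
Total COGS = $3,168.30 + $5,154.65 + $5,836.50 = $14,159.45
Ending inventory: 144 @ $11.70 = $1,684.80
Check: goods available $15,844.25 = COGS $14,159.45 + ending $1,684.80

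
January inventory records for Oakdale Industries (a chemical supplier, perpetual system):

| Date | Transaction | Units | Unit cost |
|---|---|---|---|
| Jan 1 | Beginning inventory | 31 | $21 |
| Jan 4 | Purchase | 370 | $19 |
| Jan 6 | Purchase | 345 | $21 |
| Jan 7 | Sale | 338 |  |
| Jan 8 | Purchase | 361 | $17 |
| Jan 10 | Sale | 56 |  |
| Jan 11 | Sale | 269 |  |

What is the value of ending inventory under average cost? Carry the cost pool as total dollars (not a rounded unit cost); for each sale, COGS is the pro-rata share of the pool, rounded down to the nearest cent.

After Jan 1: 31 on hand, pool $651.00 (≈ $21.0000 each)
After Jan 4: 401 on hand, pool $7,681.00 (≈ $19.1546 each)
After Jan 6: 746 on hand, pool $14,926.00 (≈ $20.0080 each)
Jan 7, sell 338: 338/746 × $14,926.00 → $6,762.71
After Jan 8: 769 on hand, pool $14,300.29 (≈ $18.5960 each)
Jan 10, sell 56: 56/769 × $14,300.29 → $1,041.37
Jan 11, sell 269: 269/713 × $13,258.92 → $5,002.31
Total COGS = $6,762.71 + $1,041.37 + $5,002.31 = $12,806.39
Ending inventory (cost pool remaining) = $8,256.61
Check: goods available $21,063.00 = COGS $12,806.39 + ending $8,256.61

Ending inventory = $8,256.61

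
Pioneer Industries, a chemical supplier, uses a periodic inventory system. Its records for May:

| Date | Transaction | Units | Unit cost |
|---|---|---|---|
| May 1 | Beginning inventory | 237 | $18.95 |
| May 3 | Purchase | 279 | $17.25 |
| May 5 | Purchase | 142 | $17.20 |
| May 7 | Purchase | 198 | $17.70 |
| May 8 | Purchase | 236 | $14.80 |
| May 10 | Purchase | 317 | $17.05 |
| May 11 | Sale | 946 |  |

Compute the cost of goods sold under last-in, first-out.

COGS = $15,758.90

May 11, 946 sold [LIFO — newest first]: 317 @ $17.05 + 236 @ $14.80 + 198 @ $17.70 + 142 @ $17.20 + 53 @ $17.25 = $15,758.90
Ending inventory: 237 @ $18.95 + 226 @ $17.25 = $8,389.65
Check: goods available $24,148.55 = COGS $15,758.90 + ending $8,389.65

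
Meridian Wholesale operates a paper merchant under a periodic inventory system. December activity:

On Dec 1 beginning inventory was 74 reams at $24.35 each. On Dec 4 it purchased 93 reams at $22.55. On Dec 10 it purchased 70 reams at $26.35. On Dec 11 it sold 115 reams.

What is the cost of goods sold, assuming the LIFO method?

COGS = $2,859.25

Dec 11, 115 sold [LIFO — newest first]: 70 @ $26.35 + 45 @ $22.55 = $2,859.25
Ending inventory: 74 @ $24.35 + 48 @ $22.55 = $2,884.30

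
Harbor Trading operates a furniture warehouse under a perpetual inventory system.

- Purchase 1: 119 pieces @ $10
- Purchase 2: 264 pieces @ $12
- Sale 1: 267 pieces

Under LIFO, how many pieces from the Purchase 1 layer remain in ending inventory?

116

Sale 1 (267) [LIFO — newest first]: 264 @ $12 + 3 @ $10 = $3,198
Ending inventory: 116 @ $10 = $1,160
Check: goods available $4,358 = COGS $3,198 + ending $1,160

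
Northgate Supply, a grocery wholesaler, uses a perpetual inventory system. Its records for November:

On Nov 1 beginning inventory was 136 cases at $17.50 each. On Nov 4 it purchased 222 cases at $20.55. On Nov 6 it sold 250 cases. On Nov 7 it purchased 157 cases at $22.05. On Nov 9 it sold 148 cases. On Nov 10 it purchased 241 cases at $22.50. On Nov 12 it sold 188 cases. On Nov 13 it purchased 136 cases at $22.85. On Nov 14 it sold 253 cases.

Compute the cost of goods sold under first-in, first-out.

COGS = $17,723.00

Nov 6, 250 sold [FIFO — oldest first]: 136 @ $17.50 + 114 @ $20.55 = $4,722.70
Nov 9, 148 sold [FIFO — oldest first]: 108 @ $20.55 + 40 @ $22.05 = $3,101.40
Nov 12, 188 sold [FIFO — oldest first]: 117 @ $22.05 + 71 @ $22.50 = $4,177.35
Nov 14, 253 sold [FIFO — oldest first]: 170 @ $22.50 + 83 @ $22.85 = $5,721.55
Total COGS = $4,722.70 + $3,101.40 + $4,177.35 + $5,721.55 = $17,723.00
Ending inventory: 53 @ $22.85 = $1,211.05
Check: goods available $18,934.05 = COGS $17,723.00 + ending $1,211.05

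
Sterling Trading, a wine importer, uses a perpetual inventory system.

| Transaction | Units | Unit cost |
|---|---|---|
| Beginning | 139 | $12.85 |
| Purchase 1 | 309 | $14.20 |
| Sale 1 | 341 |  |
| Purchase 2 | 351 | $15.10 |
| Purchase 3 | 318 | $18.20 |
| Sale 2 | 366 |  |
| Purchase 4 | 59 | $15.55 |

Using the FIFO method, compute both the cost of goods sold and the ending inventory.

COGS = $10,084.85; ending inventory = $8,094.25

Sale 1 (341) [FIFO — oldest first]: 139 @ $12.85 + 202 @ $14.20 = $4,654.55
Sale 2 (366) [FIFO — oldest first]: 107 @ $14.20 + 259 @ $15.10 = $5,430.30
Total COGS = $4,654.55 + $5,430.30 = $10,084.85
Ending inventory: 92 @ $15.10 + 318 @ $18.20 + 59 @ $15.55 = $8,094.25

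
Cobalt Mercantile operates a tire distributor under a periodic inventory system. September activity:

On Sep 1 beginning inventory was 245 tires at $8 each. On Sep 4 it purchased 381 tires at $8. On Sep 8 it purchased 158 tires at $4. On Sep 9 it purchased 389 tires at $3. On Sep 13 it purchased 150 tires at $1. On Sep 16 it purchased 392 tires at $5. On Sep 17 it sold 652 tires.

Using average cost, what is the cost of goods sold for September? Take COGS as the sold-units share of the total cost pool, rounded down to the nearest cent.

Sep 17, sell 652: 652/1715 × $8,917.00 → $3,390.01
Ending inventory (cost pool remaining) = $5,526.99

COGS = $3,390.01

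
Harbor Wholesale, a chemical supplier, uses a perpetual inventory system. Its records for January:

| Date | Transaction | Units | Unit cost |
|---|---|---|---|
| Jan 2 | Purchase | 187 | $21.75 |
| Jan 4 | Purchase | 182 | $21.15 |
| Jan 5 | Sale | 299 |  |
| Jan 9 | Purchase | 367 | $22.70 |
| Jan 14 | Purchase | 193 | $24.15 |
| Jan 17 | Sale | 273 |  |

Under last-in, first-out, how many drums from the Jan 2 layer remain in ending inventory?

Jan 5, 299 sold [LIFO — newest first]: 182 @ $21.15 + 117 @ $21.75 = $6,394.05
Jan 17, 273 sold [LIFO — newest first]: 193 @ $24.15 + 80 @ $22.70 = $6,476.95
Total COGS = $6,394.05 + $6,476.95 = $12,871.00
Ending inventory: 70 @ $21.75 + 287 @ $22.70 = $8,037.40
Check: goods available $20,908.40 = COGS $12,871.00 + ending $8,037.40

70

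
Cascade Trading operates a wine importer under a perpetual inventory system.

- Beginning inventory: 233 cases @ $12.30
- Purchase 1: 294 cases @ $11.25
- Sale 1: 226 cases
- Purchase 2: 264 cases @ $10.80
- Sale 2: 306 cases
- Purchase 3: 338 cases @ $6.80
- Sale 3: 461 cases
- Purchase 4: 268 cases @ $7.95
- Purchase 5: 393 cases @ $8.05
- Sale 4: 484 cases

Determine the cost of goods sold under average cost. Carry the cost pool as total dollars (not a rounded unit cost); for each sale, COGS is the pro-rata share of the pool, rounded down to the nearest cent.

COGS = $14,070.91

After Beginning: 233 on hand, pool $2,865.90 (≈ $12.3000 each)
After Purchase 1: 527 on hand, pool $6,173.40 (≈ $11.7142 each)
Sale 1, sell 226: 226/527 × $6,173.40 → $2,647.41
After Purchase 2: 565 on hand, pool $6,377.19 (≈ $11.2871 each)
Sale 2, sell 306: 306/565 × $6,377.19 → $3,453.84
After Purchase 3: 597 on hand, pool $5,221.75 (≈ $8.7466 each)
Sale 3, sell 461: 461/597 × $5,221.75 → $4,032.20
After Purchase 4: 404 on hand, pool $3,320.15 (≈ $8.2182 each)
After Purchase 5: 797 on hand, pool $6,483.80 (≈ $8.1353 each)
Sale 4, sell 484: 484/797 × $6,483.80 → $3,937.46
Total COGS = $2,647.41 + $3,453.84 + $4,032.20 + $3,937.46 = $14,070.91
Ending inventory (cost pool remaining) = $2,546.34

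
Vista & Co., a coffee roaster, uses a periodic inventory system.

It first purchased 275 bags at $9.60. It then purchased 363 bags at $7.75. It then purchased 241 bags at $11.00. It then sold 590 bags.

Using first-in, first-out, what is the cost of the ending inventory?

Ending inventory = $3,023.00

Sale 1 (590) [FIFO — oldest first]: 275 @ $9.60 + 315 @ $7.75 = $5,081.25
Ending inventory: 48 @ $7.75 + 241 @ $11.00 = $3,023.00
Check: goods available $8,104.25 = COGS $5,081.25 + ending $3,023.00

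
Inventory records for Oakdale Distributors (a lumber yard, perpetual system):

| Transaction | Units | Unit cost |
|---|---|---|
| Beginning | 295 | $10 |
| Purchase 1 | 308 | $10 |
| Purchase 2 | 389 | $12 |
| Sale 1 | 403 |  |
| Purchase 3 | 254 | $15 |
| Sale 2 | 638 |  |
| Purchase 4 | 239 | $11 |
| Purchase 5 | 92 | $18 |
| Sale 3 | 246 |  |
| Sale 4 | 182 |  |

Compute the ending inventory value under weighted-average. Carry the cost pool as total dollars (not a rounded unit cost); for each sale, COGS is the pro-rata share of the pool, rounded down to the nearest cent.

Ending inventory = $1,361.33

After Beginning: 295 on hand, pool $2,950.00 (≈ $10.0000 each)
After Purchase 1: 603 on hand, pool $6,030.00 (≈ $10.0000 each)
After Purchase 2: 992 on hand, pool $10,698.00 (≈ $10.7843 each)
Sale 1, sell 403: 403/992 × $10,698.00 → $4,346.06
After Purchase 3: 843 on hand, pool $10,161.94 (≈ $12.0545 each)
Sale 2, sell 638: 638/843 × $10,161.94 → $7,690.76
After Purchase 4: 444 on hand, pool $5,100.18 (≈ $11.4869 each)
After Purchase 5: 536 on hand, pool $6,756.18 (≈ $12.6048 each)
Sale 3, sell 246: 246/536 × $6,756.18 → $3,100.78
Sale 4, sell 182: 182/290 × $3,655.40 → $2,294.07
Total COGS = $4,346.06 + $7,690.76 + $3,100.78 + $2,294.07 = $17,431.67
Ending inventory (cost pool remaining) = $1,361.33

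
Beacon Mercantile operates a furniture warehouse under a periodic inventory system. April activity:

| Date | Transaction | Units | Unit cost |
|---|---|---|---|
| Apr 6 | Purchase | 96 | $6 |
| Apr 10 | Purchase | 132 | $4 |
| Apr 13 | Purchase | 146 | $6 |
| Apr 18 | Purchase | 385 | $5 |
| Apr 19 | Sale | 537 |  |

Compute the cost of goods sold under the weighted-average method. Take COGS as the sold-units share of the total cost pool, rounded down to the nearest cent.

Apr 19, sell 537: 537/759 × $3,905.00 → $2,762.82
Ending inventory (cost pool remaining) = $1,142.18
Check: goods available $3,905.00 = COGS $2,762.82 + ending $1,142.18

COGS = $2,762.82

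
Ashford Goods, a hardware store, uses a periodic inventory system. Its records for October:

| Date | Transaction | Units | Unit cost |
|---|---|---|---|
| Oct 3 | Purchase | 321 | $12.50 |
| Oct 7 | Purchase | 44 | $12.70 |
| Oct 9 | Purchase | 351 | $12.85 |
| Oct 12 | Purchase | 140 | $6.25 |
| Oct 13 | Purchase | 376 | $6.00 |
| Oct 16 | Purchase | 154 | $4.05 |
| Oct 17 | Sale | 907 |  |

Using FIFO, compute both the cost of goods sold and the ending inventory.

Oct 17, 907 sold [FIFO — oldest first]: 321 @ $12.50 + 44 @ $12.70 + 351 @ $12.85 + 140 @ $6.25 + 51 @ $6.00 = $10,262.65
Ending inventory: 325 @ $6.00 + 154 @ $4.05 = $2,573.70

COGS = $10,262.65; ending inventory = $2,573.70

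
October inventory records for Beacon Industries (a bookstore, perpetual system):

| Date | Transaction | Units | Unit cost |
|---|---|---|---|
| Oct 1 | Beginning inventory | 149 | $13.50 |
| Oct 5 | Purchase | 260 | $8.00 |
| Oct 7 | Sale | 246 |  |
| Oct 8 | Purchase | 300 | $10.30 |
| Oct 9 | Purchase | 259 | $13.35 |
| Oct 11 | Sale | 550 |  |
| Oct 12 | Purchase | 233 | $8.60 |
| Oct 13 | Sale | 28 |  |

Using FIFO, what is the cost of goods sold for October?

Oct 7, 246 sold [FIFO — oldest first]: 149 @ $13.50 + 97 @ $8.00 = $2,787.50
Oct 11, 550 sold [FIFO — oldest first]: 163 @ $8.00 + 300 @ $10.30 + 87 @ $13.35 = $5,555.45
Oct 13, 28 sold [FIFO — oldest first]: 28 @ $13.35 = $373.80
Total COGS = $2,787.50 + $5,555.45 + $373.80 = $8,716.75
Ending inventory: 144 @ $13.35 + 233 @ $8.60 = $3,926.20
Check: goods available $12,642.95 = COGS $8,716.75 + ending $3,926.20

COGS = $8,716.75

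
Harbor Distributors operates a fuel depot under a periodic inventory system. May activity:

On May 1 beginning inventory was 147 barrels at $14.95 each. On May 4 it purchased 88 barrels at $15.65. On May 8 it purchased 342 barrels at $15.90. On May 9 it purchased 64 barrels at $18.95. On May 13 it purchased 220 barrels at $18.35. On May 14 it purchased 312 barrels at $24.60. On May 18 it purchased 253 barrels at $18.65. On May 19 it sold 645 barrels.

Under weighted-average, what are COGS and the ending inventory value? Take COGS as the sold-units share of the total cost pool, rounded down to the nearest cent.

COGS = $12,056.93; ending inventory = $14,599.17

May 19, sell 645: 645/1426 × $26,656.10 → $12,056.93
Ending inventory (cost pool remaining) = $14,599.17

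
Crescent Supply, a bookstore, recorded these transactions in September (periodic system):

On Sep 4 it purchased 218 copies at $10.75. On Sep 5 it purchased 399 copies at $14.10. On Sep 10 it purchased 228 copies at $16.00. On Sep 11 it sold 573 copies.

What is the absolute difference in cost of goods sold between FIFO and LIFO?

$1,163.50

FIFO COGS: 218 @ $10.75 + 355 @ $14.10 = $7,349.00
LIFO COGS: 228 @ $16.00 + 345 @ $14.10 = $8,512.50
Difference = |$7,349.00 − $8,512.50| = $1,163.50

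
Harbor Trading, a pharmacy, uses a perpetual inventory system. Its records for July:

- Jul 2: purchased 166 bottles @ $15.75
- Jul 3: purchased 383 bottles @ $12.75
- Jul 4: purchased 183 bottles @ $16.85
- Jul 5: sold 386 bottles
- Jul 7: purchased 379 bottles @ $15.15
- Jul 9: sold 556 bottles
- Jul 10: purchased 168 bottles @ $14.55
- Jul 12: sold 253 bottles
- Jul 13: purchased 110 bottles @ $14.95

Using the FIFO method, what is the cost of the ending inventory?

Ending inventory = $2,866.70

Jul 5, 386 sold [FIFO — oldest first]: 166 @ $15.75 + 220 @ $12.75 = $5,419.50
Jul 9, 556 sold [FIFO — oldest first]: 163 @ $12.75 + 183 @ $16.85 + 210 @ $15.15 = $8,343.30
Jul 12, 253 sold [FIFO — oldest first]: 169 @ $15.15 + 84 @ $14.55 = $3,782.55
Total COGS = $5,419.50 + $8,343.30 + $3,782.55 = $17,545.35
Ending inventory: 84 @ $14.55 + 110 @ $14.95 = $2,866.70
Check: goods available $20,412.05 = COGS $17,545.35 + ending $2,866.70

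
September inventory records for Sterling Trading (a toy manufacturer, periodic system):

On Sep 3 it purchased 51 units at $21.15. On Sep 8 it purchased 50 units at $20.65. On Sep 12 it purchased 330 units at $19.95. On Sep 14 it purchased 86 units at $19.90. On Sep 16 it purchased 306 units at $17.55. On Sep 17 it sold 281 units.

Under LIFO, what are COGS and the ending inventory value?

COGS = $4,931.55; ending inventory = $10,844.80

Sep 17, 281 sold [LIFO — newest first]: 281 @ $17.55 = $4,931.55
Ending inventory: 51 @ $21.15 + 50 @ $20.65 + 330 @ $19.95 + 86 @ $19.90 + 25 @ $17.55 = $10,844.80
Check: goods available $15,776.35 = COGS $4,931.55 + ending $10,844.80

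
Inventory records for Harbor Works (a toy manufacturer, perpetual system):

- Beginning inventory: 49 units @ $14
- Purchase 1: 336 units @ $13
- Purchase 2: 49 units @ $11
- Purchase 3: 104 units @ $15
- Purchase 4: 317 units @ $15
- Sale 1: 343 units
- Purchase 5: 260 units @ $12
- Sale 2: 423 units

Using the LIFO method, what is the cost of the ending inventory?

Sale 1 (343) [LIFO — newest first]: 317 @ $15 + 26 @ $15 = $5,145
Sale 2 (423) [LIFO — newest first]: 260 @ $12 + 78 @ $15 + 49 @ $11 + 36 @ $13 = $5,297
Total COGS = $5,145 + $5,297 = $10,442
Ending inventory: 49 @ $14 + 300 @ $13 = $4,586

Ending inventory = $4,586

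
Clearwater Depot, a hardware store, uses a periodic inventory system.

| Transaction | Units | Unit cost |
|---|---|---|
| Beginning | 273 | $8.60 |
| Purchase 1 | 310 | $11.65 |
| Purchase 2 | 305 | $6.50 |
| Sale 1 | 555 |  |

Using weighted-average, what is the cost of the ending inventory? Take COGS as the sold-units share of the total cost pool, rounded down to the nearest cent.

Sale 1, sell 555: 555/888 × $7,941.80 → $4,963.62
Ending inventory (cost pool remaining) = $2,978.18

Ending inventory = $2,978.18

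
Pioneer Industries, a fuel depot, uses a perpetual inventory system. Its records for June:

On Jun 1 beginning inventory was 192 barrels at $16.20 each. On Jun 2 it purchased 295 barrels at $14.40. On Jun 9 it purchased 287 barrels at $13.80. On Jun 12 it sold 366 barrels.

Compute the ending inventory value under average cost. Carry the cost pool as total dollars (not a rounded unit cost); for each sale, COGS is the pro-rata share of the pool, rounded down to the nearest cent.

Ending inventory = $5,966.61

After Jun 1: 192 on hand, pool $3,110.40 (≈ $16.2000 each)
After Jun 2: 487 on hand, pool $7,358.40 (≈ $15.1097 each)
After Jun 9: 774 on hand, pool $11,319.00 (≈ $14.6240 each)
Jun 12, sell 366: 366/774 × $11,319.00 → $5,352.39
Ending inventory (cost pool remaining) = $5,966.61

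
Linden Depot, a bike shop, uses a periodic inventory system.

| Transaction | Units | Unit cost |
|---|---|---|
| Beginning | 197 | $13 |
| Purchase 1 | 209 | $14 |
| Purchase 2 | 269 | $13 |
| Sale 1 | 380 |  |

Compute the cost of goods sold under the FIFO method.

COGS = $5,123

Sale 1 (380) [FIFO — oldest first]: 197 @ $13 + 183 @ $14 = $5,123
Ending inventory: 26 @ $14 + 269 @ $13 = $3,861
Check: goods available $8,984 = COGS $5,123 + ending $3,861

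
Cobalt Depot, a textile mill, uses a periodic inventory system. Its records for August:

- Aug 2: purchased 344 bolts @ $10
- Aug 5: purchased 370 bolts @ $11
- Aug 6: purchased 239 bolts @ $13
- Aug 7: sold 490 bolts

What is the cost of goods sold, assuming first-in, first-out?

Aug 7, 490 sold [FIFO — oldest first]: 344 @ $10 + 146 @ $11 = $5,046
Ending inventory: 224 @ $11 + 239 @ $13 = $5,571
Check: goods available $10,617 = COGS $5,046 + ending $5,571

COGS = $5,046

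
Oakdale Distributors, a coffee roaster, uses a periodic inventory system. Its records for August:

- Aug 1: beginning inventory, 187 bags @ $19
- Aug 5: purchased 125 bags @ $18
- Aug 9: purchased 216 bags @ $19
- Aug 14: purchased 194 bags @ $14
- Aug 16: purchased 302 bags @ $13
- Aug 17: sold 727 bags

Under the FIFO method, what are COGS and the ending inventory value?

COGS = $12,688; ending inventory = $3,861

Aug 17, 727 sold [FIFO — oldest first]: 187 @ $19 + 125 @ $18 + 216 @ $19 + 194 @ $14 + 5 @ $13 = $12,688
Ending inventory: 297 @ $13 = $3,861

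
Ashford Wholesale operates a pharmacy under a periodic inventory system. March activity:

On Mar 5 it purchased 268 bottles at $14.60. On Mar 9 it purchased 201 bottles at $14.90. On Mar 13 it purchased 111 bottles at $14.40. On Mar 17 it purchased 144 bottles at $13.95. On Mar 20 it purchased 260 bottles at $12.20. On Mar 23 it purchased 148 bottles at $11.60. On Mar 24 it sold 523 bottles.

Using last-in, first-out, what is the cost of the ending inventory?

Mar 24, 523 sold [LIFO — newest first]: 148 @ $11.60 + 260 @ $12.20 + 115 @ $13.95 = $6,493.05
Ending inventory: 268 @ $14.60 + 201 @ $14.90 + 111 @ $14.40 + 29 @ $13.95 = $8,910.65
Check: goods available $15,403.70 = COGS $6,493.05 + ending $8,910.65

Ending inventory = $8,910.65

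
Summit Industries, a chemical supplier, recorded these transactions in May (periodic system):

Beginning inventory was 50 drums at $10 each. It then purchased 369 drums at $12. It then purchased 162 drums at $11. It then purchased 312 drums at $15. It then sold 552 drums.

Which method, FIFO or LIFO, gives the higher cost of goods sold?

FIFO COGS: 50 @ $10 + 369 @ $12 + 133 @ $11 = $6,391
LIFO COGS: 312 @ $15 + 162 @ $11 + 78 @ $12 = $7,398

LIFO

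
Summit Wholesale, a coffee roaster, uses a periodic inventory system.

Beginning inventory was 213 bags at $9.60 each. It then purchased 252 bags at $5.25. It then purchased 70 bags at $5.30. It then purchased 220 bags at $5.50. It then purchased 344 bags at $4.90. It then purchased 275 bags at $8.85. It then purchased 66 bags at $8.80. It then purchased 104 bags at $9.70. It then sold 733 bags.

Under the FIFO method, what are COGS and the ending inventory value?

Sale 1 (733) [FIFO — oldest first]: 213 @ $9.60 + 252 @ $5.25 + 70 @ $5.30 + 198 @ $5.50 = $4,827.80
Ending inventory: 22 @ $5.50 + 344 @ $4.90 + 275 @ $8.85 + 66 @ $8.80 + 104 @ $9.70 = $5,829.95

COGS = $4,827.80; ending inventory = $5,829.95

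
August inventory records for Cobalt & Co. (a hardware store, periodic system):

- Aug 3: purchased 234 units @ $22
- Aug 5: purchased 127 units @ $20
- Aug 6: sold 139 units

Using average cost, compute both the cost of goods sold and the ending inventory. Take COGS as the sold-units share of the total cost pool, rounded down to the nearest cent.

COGS = $2,960.19; ending inventory = $4,727.81

Aug 6, sell 139: 139/361 × $7,688.00 → $2,960.19
Ending inventory (cost pool remaining) = $4,727.81
Check: goods available $7,688.00 = COGS $2,960.19 + ending $4,727.81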